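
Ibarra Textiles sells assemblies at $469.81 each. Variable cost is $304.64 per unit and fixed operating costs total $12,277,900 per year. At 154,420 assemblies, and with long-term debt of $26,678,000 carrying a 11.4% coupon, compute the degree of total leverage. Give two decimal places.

2.50

Contribution at this volume is 154,420 × $165.17 = $25,505,551.40.
Subtracting fixed costs: EBIT = $25,505,551.40 − $12,277,900 = $13,227,651.40. Interest = $3,041,292.00.
DOL = $25,505,551.40 ÷ $13,227,651.40 = 1.9282; DFL = $13,227,651.40 ÷ $10,186,359.40 = 1.2986.
DCL = DOL × DFL = 1.9282 × 1.2986 = 2.5040.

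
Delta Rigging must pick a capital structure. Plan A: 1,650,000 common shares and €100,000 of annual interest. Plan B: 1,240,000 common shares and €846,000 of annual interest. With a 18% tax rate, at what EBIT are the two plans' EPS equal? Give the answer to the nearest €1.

At indifference, (EBIT − 100,000)(1 − t)/1,650,000 = (EBIT − 846,000)(1 − t)/1,240,000.
The (1 − t) factor cancels: (EBIT − 100,000) × 1,240,000 = (EBIT − 846,000) × 1,650,000.
Solving, EBIT = (846,000·1,650,000 − 100,000·1,240,000) / (1,650,000 − 1,240,000) = 1,271,900,000,000 / 410,000 = 3,102,195.12.

€3,102,195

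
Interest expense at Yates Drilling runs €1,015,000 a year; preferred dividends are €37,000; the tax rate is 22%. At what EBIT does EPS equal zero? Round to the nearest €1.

€1,062,436

Preferred dividends are paid after tax, so their pre-tax equivalent is €37,000 ÷ (1 − 0.22) = €47,435.90.
EPS = 0 when EBIT covers interest plus the pre-tax preferred burden: €1,015,000 + €47,435.90 = €1,062,435.90.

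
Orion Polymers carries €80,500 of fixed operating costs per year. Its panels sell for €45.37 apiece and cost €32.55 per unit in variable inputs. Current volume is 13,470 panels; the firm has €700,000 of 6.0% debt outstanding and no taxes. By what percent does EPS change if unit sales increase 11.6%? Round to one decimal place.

+39.9%

At 13,470 units, contribution = 13,470 × €12.82 = €172,685.40.
Operating income = contribution − fixed costs = €172,685.40 − €80,500 = €92,185.40.
After interest of €42,000.00, pre-tax earnings = €50,185.40.
DCL = total CM / (EBIT − I) = €172,685.40 / €50,185.40 = 3.4409.
EPS therefore changes by 3.4409 × (+11.6%) = +39.9%.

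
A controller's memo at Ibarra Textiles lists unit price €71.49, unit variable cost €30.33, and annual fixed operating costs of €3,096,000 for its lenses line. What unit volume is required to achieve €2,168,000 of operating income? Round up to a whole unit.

Each unit contributes €71.49 − €30.33 = €41.16.
Required volume = (fixed costs + target profit) ÷ CM = (€3,096,000 + €2,168,000) ÷ €41.16 = 127,891.16, so 127,892 lenses.

127,892 lenses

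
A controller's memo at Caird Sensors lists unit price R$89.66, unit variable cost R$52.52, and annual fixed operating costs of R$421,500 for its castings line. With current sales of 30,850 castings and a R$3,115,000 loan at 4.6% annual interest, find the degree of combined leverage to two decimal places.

Contribution at this volume is 30,850 × R$37.14 = R$1,145,769.00.
Operating income = contribution − fixed costs = R$1,145,769.00 − R$421,500 = R$724,269.00. Interest = R$143,290.00.
DOL = R$1,145,769.00 ÷ R$724,269.00 = 1.5820; DFL = R$724,269.00 ÷ R$580,979.00 = 1.2466.
Combined leverage = 1.5820 × 1.2466 = 1.9721.

1.97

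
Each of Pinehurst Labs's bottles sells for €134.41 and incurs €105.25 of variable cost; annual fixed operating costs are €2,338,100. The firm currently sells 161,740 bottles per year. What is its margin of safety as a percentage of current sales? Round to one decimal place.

Contribution margin per unit = €134.41 − €105.25 = €29.16. Break-even units = €2,338,100 ÷ €29.16 = 80,181.76; break-even revenue = 80,181.76 × €134.41 = €10,777,229.80.
Current sales = 161,740 × €134.41 = €21,739,473.40.
Margin of safety = (€21,739,473.40 − €10,777,229.80) ÷ €21,739,473.40 = 50.4%.

50.4%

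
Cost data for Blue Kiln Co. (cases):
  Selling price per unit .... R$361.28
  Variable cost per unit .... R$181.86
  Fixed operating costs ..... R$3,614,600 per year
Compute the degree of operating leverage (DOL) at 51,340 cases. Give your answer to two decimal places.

1.65

Contribution at this volume is 51,340 × R$179.42 = R$9,211,422.80.
Operating income = contribution − fixed costs = R$9,211,422.80 − R$3,614,600 = R$5,596,822.80.
So DOL = total CM / EBIT = R$9,211,422.80 / R$5,596,822.80 = 1.6458.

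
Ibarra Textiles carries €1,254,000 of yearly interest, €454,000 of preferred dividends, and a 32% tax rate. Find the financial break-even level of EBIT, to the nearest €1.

Preferred dividends are paid after tax, so their pre-tax equivalent is €454,000 ÷ (1 − 0.32) = €667,647.06.
EPS = 0 when EBIT covers interest plus the pre-tax preferred burden: €1,254,000 + €667,647.06 = €1,921,647.06.

€1,921,647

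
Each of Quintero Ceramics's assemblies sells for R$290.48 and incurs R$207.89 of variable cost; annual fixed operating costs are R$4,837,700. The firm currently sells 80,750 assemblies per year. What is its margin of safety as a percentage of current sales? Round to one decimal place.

27.5%

Each unit contributes R$290.48 − R$207.89 = R$82.59. Break-even units = R$4,837,700 ÷ R$82.59 = 58,574.89; break-even revenue = 58,574.89 × R$290.48 = R$17,014,833.47.
Current sales = 80,750 × R$290.48 = R$23,456,260.00.
Margin of safety = (R$23,456,260.00 − R$17,014,833.47) ÷ R$23,456,260.00 = 27.5%.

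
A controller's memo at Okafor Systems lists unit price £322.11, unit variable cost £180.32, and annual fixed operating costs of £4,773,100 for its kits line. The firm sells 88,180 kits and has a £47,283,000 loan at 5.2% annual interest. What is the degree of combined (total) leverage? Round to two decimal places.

At 88,180 units, contribution = 88,180 × £141.79 = £12,503,042.20.
Operating income = contribution − fixed costs = £12,503,042.20 − £4,773,100 = £7,729,942.20. Interest = £2,458,716.00.
DOL = £12,503,042.20 ÷ £7,729,942.20 = 1.6175; DFL = £7,729,942.20 ÷ £5,271,226.20 = 1.4664.
Combined leverage = 1.6175 × 1.4664 = 2.3719.

2.37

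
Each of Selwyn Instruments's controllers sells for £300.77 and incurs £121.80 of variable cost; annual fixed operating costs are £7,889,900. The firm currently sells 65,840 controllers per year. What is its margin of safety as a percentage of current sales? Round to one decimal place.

33.0%

Each unit contributes £300.77 − £121.80 = £178.97. Break-even units = £7,889,900 ÷ £178.97 = 44,085.04; break-even revenue = 44,085.04 × £300.77 = £13,259,458.14.
Actual sales revenue = 65,840 × £300.77 = £19,802,696.80.
Margin of safety = (£19,802,696.80 − £13,259,458.14) ÷ £19,802,696.80 = 33.0%.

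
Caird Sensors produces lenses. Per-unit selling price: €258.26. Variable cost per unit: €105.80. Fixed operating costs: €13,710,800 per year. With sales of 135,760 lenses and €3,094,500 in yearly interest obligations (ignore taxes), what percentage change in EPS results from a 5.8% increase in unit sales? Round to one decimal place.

Contribution at this volume is 135,760 × €152.46 = €20,697,969.60.
Operating income = contribution − fixed costs = €20,697,969.60 − €13,710,800 = €6,987,169.60.
After interest of €3,094,500.00, pre-tax earnings = €3,892,669.60.
DCL = total CM / (EBIT − I) = €20,697,969.60 / €3,892,669.60 = 5.3172.
%ΔEPS = DCL × %ΔSales = 5.3172 × +5.8% = +30.8%.

+30.8%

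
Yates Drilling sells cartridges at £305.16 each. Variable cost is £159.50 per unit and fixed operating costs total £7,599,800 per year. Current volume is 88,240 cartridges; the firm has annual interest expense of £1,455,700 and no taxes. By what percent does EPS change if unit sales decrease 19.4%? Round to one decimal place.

-65.7%

Contribution at this volume is 88,240 × £145.66 = £12,853,038.40.
Subtracting fixed costs: EBIT = £12,853,038.40 − £7,599,800 = £5,253,238.40.
After interest of £1,455,700.00, pre-tax earnings = £3,797,538.40.
DCL = total CM / (EBIT − I) = £12,853,038.40 / £3,797,538.40 = 3.3846.
EPS therefore changes by 3.3846 × (-19.4%) = -65.7%.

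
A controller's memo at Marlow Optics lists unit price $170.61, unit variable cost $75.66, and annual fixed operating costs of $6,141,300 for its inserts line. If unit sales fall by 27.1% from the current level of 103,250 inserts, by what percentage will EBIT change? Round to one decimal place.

Contribution at this volume is 103,250 × $94.95 = $9,803,587.50.
EBIT = $9,803,587.50 − $6,141,300 = $3,662,287.50.
DOL = contribution ÷ EBIT = $9,803,587.50 ÷ $3,662,287.50 = 2.6769.
%ΔEBIT = DOL × %ΔSales = 2.6769 × -27.1% = -72.5%.

-72.5%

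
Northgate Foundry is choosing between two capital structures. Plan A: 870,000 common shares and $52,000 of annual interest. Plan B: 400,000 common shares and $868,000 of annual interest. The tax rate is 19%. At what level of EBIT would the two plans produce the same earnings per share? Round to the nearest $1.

Set EPS_A = EPS_B: (EBIT − $52,000)(1 − 0.19) ÷ 870,000 = (EBIT − $868,000)(1 − 0.19) ÷ 400,000.
Cancelling (1 − t) and cross-multiplying: 400,000·(EBIT − 52,000) = 870,000·(EBIT − 868,000).
EBIT × (870,000 − 400,000) = 868,000 × 870,000 − 52,000 × 400,000 = 734,360,000,000, so EBIT = 734,360,000,000 ÷ 470,000 = 1,562,468.09.

$1,562,468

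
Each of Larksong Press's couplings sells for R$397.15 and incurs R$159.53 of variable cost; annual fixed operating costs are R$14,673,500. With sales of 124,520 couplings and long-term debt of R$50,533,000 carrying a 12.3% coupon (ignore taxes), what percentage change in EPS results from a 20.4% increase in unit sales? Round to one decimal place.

At 124,520 units, contribution = 124,520 × R$237.62 = R$29,588,442.40.
Subtracting fixed costs: EBIT = R$29,588,442.40 − R$14,673,500 = R$14,914,942.40.
After interest of R$6,215,559.00, pre-tax earnings = R$8,699,383.40.
Degree of combined leverage = contribution ÷ (EBIT − I) = R$29,588,442.40 ÷ R$8,699,383.40 = 3.4012.
%ΔEPS = DCL × %ΔSales = 3.4012 × +20.4% = +69.4%.

+69.4%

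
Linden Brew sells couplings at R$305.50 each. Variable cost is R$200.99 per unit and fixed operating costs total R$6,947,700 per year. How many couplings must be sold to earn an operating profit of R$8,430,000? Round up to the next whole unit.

Unit CM = price − variable cost = R$305.50 − R$200.99 = R$104.51.
Need Q such that Q × R$104.51 − R$6,947,700 = R$8,430,000, i.e. Q = R$15,377,700 / R$104.51 = 147,140.94 → 147,141.

147,141 couplings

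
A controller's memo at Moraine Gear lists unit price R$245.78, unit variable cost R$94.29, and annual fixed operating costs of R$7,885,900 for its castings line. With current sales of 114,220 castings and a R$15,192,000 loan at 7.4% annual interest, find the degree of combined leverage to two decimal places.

2.09

Total contribution margin = 114,220 × R$151.49 = R$17,303,187.80.
Operating income = contribution − fixed costs = R$17,303,187.80 − R$7,885,900 = R$9,417,287.80. Interest = R$1,124,208.00, so EBIT − I = R$8,293,079.80.
DCL = contribution ÷ (EBIT − I) = R$17,303,187.80 ÷ R$8,293,079.80 = 2.0865.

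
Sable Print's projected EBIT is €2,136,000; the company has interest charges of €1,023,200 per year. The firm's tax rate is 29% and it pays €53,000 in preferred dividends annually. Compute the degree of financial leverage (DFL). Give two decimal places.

2.06

Annual interest charges come to €1,023,200.00.
Preferred dividends grossed up pre-tax: €53,000 / (1 − 0.29) = €74,647.89.
DFL = EBIT ÷ [EBIT − I − D_p/(1−t)] = €2,136,000 ÷ [€2,136,000 − €1,023,200.00 − €74,647.89] = €2,136,000 ÷ €1,038,152.11 = 2.0575.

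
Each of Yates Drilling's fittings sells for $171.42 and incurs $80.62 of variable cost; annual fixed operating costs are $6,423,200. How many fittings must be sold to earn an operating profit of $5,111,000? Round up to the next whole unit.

127,029 fittings

Unit CM = price − variable cost = $171.42 − $80.62 = $90.80.
Required volume = (fixed costs + target profit) ÷ CM = ($6,423,200 + $5,111,000) ÷ $90.80 = 127,028.63, so 127,029 fittings.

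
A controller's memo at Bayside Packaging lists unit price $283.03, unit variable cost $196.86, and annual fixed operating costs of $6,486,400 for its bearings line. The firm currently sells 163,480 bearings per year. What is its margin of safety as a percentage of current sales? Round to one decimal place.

Unit CM = price − variable cost = $283.03 − $196.86 = $86.17. Break-even units = $6,486,400 ÷ $86.17 = 75,274.46; break-even revenue = 75,274.46 × $283.03 = $21,304,929.70.
Actual sales revenue = 163,480 × $283.03 = $46,269,744.40.
Margin of safety = ($46,269,744.40 − $21,304,929.70) ÷ $46,269,744.40 = 54.0%.

54.0%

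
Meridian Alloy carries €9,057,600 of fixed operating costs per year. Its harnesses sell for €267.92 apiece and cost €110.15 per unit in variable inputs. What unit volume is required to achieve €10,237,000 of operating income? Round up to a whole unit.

122,296 harnesses

Contribution margin per unit = €267.92 − €110.15 = €157.77.
Required volume = (fixed costs + target profit) ÷ CM = (€9,057,600 + €10,237,000) ÷ €157.77 = 122,295.75, so 122,296 harnesses.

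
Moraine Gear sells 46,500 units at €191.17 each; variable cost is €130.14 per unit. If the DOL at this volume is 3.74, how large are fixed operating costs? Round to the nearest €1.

€2,079,100

At 46,500 units, contribution = 46,500 × €61.03 = €2,837,895.00.
DOL = contribution / EBIT, so EBIT = €2,837,895.00 / 3.74 = €758,795.45.
Fixed costs = CM − EBIT = €2,837,895.00 − €758,795.45 = €2,079,100.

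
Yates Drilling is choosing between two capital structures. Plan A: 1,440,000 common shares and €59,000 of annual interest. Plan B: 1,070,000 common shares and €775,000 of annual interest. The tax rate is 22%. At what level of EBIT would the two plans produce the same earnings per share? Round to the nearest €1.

At indifference, (EBIT − 59,000)(1 − t)/1,440,000 = (EBIT − 775,000)(1 − t)/1,070,000.
The (1 − t) factor cancels: (EBIT − 59,000) × 1,070,000 = (EBIT − 775,000) × 1,440,000.
Solving, EBIT = (775,000·1,440,000 − 59,000·1,070,000) / (1,440,000 − 1,070,000) = 1,052,870,000,000 / 370,000 = 2,845,594.59.

€2,845,595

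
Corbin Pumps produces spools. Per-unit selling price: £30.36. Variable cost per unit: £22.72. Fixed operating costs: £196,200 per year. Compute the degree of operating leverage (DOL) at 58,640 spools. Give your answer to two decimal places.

1.78

At 58,640 units, contribution = 58,640 × £7.64 = £448,009.60.
EBIT = £448,009.60 − £196,200 = £251,809.60.
So DOL = total CM / EBIT = £448,009.60 / £251,809.60 = 1.7792.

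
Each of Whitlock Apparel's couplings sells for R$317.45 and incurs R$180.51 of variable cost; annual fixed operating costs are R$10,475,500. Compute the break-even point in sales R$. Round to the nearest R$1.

R$24,283,975

Contribution margin per unit = R$317.45 − R$180.51 = R$136.94, a CM ratio of R$136.94 ÷ R$317.45 = 0.4314.
Break-even sales = FC ÷ CM ratio = R$10,475,500 × R$317.45 / R$136.94 = R$24,283,975.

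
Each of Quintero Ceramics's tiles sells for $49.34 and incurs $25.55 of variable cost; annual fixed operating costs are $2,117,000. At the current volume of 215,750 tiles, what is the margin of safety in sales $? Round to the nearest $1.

Contribution margin per unit = $49.34 − $25.55 = $23.79. Break-even units = $2,117,000 ÷ $23.79 = 88,986.97; break-even revenue = 88,986.97 × $49.34 = $4,390,617.07.
Actual sales revenue = 215,750 × $49.34 = $10,645,105.00.
Margin of safety = $10,645,105.00 − $4,390,617.07 = $6,254,488.

$6,254,488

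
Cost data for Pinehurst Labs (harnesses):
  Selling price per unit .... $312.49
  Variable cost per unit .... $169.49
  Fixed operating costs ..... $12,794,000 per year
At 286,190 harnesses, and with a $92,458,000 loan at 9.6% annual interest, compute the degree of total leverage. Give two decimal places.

2.13

At 286,190 units, contribution = 286,190 × $143.00 = $40,925,170.00.
Operating income = contribution − fixed costs = $40,925,170.00 − $12,794,000 = $28,131,170.00. Interest = $8,875,968.00, so EBIT − I = $19,255,202.00.
DCL = contribution ÷ (EBIT − I) = $40,925,170.00 ÷ $19,255,202.00 = 2.1254.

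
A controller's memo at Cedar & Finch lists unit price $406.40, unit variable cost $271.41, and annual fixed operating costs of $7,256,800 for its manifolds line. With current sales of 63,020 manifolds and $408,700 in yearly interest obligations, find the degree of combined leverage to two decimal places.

10.11

Total contribution margin = 63,020 × $134.99 = $8,507,069.80.
Operating income = contribution − fixed costs = $8,507,069.80 − $7,256,800 = $1,250,269.80. Interest = $408,700.00, so EBIT − I = $841,569.80.
Degree of total leverage = total CM / (EBIT − interest) = $8,507,069.80 / $841,569.80 = 10.1086.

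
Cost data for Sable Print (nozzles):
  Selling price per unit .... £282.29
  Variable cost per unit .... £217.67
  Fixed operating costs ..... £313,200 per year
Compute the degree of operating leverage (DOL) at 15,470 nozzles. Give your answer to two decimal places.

At 15,470 units, contribution = 15,470 × £64.62 = £999,671.40.
Operating income = contribution − fixed costs = £999,671.40 − £313,200 = £686,471.40.
Degree of operating leverage = £999,671.40 / £686,471.40 = 1.4562.

1.46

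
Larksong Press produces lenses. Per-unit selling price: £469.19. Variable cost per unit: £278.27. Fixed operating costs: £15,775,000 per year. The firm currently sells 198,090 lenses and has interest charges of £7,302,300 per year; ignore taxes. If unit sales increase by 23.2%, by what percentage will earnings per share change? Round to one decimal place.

At 198,090 units, contribution = 198,090 × £190.92 = £37,819,342.80.
EBIT = £37,819,342.80 − £15,775,000 = £22,044,342.80.
After interest of £7,302,300.00, pre-tax earnings = £14,742,042.80.
Degree of combined leverage = contribution ÷ (EBIT − I) = £37,819,342.80 ÷ £14,742,042.80 = 2.5654.
%ΔEPS = DCL × %ΔSales = 2.5654 × +23.2% = +59.5%.

+59.5%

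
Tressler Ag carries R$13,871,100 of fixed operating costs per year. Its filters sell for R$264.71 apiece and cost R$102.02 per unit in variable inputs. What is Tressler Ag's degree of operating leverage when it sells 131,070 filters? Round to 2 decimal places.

Contribution at this volume is 131,070 × R$162.69 = R$21,323,778.30.
Subtracting fixed costs: EBIT = R$21,323,778.30 − R$13,871,100 = R$7,452,678.30.
So DOL = total CM / EBIT = R$21,323,778.30 / R$7,452,678.30 = 2.8612.

2.86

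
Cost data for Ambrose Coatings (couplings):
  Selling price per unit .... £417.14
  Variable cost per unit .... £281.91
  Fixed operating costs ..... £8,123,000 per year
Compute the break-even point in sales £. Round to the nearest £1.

CM per unit = £417.14 − £281.91 = £135.23; CM ratio = £135.23 / £417.14 = 0.3242.
Break-even sales = FC ÷ CM ratio = £8,123,000 × £417.14 / £135.23 = £25,056,779.

£25,056,779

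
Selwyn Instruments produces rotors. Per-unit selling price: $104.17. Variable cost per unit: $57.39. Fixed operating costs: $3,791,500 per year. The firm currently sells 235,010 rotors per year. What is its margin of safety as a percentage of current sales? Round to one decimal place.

Each unit contributes $104.17 − $57.39 = $46.78. Break-even units = $3,791,500 ÷ $46.78 = 81,049.59; break-even revenue = 81,049.59 × $104.17 = $8,442,936.19.
Actual sales revenue = 235,010 × $104.17 = $24,480,991.70.
Margin of safety = ($24,480,991.70 − $8,442,936.19) ÷ $24,480,991.70 = 65.5%.

65.5%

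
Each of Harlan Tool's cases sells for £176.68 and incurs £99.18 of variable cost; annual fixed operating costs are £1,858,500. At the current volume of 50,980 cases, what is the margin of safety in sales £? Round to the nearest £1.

£4,770,246

Unit CM = price − variable cost = £176.68 − £99.18 = £77.50. Break-even units = £1,858,500 ÷ £77.50 = 23,980.65; break-even revenue = 23,980.65 × £176.68 = £4,236,900.39.
Actual sales revenue = 50,980 × £176.68 = £9,007,146.40.
Margin of safety = £9,007,146.40 − £4,236,900.39 = £4,770,246.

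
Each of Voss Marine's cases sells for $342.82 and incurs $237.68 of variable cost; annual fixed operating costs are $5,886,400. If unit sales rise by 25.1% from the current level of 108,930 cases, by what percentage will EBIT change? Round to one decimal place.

+51.6%

Contribution at this volume is 108,930 × $105.14 = $11,452,900.20.
Operating income = contribution − fixed costs = $11,452,900.20 − $5,886,400 = $5,566,500.20.
So DOL = total CM / EBIT = $11,452,900.20 / $5,566,500.20 = 2.0575.
Operating income changes by 2.0575 × +25.1% = +51.6%.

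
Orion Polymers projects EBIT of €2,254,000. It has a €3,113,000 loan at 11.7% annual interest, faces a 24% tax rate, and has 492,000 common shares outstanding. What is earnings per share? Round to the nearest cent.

€2.92

Pre-tax income = €2,254,000 − €364,221.00 = €1,889,779.00.
After tax at 24%: net income = €1,889,779.00 × 0.76 = €1,436,232.04.
Per share: €1,436,232.04 / 492,000 shares = €2.92.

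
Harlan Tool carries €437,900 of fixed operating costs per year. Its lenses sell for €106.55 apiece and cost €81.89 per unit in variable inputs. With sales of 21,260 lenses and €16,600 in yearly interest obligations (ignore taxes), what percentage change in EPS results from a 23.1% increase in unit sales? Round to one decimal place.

+173.6%

Contribution at this volume is 21,260 × €24.66 = €524,271.60.
Subtracting fixed costs: EBIT = €524,271.60 − €437,900 = €86,371.60.
Interest = €16,600.00, so EBIT − I = €69,771.60.
DCL = total CM / (EBIT − I) = €524,271.60 / €69,771.60 = 7.5141.
EPS therefore changes by 7.5141 × (+23.1%) = +173.6%.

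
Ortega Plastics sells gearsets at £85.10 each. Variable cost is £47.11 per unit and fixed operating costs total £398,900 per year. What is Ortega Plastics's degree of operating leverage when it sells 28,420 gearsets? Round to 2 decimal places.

1.59

Total contribution margin = 28,420 × £37.99 = £1,079,675.80.
Operating income = contribution − fixed costs = £1,079,675.80 − £398,900 = £680,775.80.
Degree of operating leverage = £1,079,675.80 / £680,775.80 = 1.5859.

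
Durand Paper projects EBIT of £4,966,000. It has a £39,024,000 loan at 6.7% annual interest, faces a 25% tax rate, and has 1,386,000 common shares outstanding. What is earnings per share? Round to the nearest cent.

Pre-tax income = £4,966,000 − £2,614,608.00 = £2,351,392.00.
Net income = £2,351,392.00 × (1 − 0.25) = £1,763,544.00.
Per share: £1,763,544.00 / 1,386,000 shares = £1.27.

£1.27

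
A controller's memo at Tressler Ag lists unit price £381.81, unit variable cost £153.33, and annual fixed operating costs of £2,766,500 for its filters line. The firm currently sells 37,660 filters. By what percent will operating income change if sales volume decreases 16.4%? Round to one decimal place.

-24.2%

Total contribution margin = 37,660 × £228.48 = £8,604,556.80.
Subtracting fixed costs: EBIT = £8,604,556.80 − £2,766,500 = £5,838,056.80.
DOL = contribution ÷ EBIT = £8,604,556.80 ÷ £5,838,056.80 = 1.4739.
Operating income changes by 1.4739 × -16.4% = -24.2%.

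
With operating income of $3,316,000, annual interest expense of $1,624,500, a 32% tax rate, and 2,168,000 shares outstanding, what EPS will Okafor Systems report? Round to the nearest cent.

Interest = $1,624,500.00, so EBT = $3,316,000 − $1,624,500.00 = $1,691,500.00.
Net income = $1,691,500.00 × (1 − 0.32) = $1,150,220.00.
Per share: $1,150,220.00 / 2,168,000 shares = $0.53.

$0.53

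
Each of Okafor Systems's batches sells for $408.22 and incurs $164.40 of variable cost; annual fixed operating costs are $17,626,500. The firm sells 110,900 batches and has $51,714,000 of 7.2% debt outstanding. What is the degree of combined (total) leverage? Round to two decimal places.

4.75

At 110,900 units, contribution = 110,900 × $243.82 = $27,039,638.00.
Subtracting fixed costs: EBIT = $27,039,638.00 − $17,626,500 = $9,413,138.00. Interest = $3,723,408.00.
DOL = $27,039,638.00 ÷ $9,413,138.00 = 2.8725; DFL = $9,413,138.00 ÷ $5,689,730.00 = 1.6544.
DCL = DOL × DFL = 2.8725 × 1.6544 = 4.7523.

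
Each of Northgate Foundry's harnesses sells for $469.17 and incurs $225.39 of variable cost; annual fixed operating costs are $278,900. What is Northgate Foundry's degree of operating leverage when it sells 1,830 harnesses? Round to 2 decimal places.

Total contribution margin = 1,830 × $243.78 = $446,117.40.
Operating income = contribution − fixed costs = $446,117.40 − $278,900 = $167,217.40.
So DOL = total CM / EBIT = $446,117.40 / $167,217.40 = 2.6679.

2.67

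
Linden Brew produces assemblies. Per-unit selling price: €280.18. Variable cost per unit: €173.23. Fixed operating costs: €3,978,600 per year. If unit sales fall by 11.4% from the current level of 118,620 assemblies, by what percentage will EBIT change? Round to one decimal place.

Total contribution margin = 118,620 × €106.95 = €12,686,409.00.
EBIT = €12,686,409.00 − €3,978,600 = €8,707,809.00.
Degree of operating leverage = €12,686,409.00 / €8,707,809.00 = 1.4569.
So EBIT moves 1.4569 × (-11.4%) = -16.6%.

-16.6%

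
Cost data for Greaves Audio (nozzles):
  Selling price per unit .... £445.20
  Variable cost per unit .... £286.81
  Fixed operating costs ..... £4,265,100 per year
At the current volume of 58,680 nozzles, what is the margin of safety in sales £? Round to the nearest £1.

Unit CM = price − variable cost = £445.20 − £286.81 = £158.39. Break-even units = £4,265,100 ÷ £158.39 = 26,927.84; break-even revenue = 26,927.84 × £445.20 = £11,988,272.74.
Actual sales revenue = 58,680 × £445.20 = £26,124,336.00.
Margin of safety = £26,124,336.00 − £11,988,272.74 = £14,136,063.

£14,136,063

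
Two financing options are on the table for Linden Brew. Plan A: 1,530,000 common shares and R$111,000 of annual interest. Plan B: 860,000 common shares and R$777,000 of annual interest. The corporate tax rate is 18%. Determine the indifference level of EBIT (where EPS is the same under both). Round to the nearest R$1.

Set EPS_A = EPS_B: (EBIT − R$111,000)(1 − 0.18) ÷ 1,530,000 = (EBIT − R$777,000)(1 − 0.18) ÷ 860,000.
The (1 − t) factor cancels: (EBIT − 111,000) × 860,000 = (EBIT − 777,000) × 1,530,000.
EBIT × (1,530,000 − 860,000) = 777,000 × 1,530,000 − 111,000 × 860,000 = 1,093,350,000,000, so EBIT = 1,093,350,000,000 ÷ 670,000 = 1,631,865.67.

R$1,631,866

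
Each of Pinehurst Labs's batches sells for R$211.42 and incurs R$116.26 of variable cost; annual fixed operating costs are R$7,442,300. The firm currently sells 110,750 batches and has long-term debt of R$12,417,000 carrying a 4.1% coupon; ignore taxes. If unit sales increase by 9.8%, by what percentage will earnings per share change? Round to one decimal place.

+39.9%

At 110,750 units, contribution = 110,750 × R$95.16 = R$10,538,970.00.
Operating income = contribution − fixed costs = R$10,538,970.00 − R$7,442,300 = R$3,096,670.00.
After interest of R$509,097.00, pre-tax earnings = R$2,587,573.00.
DCL = total CM / (EBIT − I) = R$10,538,970.00 / R$2,587,573.00 = 4.0729.
%ΔEPS = DCL × %ΔSales = 4.0729 × +9.8% = +39.9%.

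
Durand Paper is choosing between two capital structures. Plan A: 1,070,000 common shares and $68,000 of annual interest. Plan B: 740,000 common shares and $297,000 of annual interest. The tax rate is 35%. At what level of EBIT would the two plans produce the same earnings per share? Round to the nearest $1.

Set EPS_A = EPS_B: (EBIT − $68,000)(1 − 0.35) ÷ 1,070,000 = (EBIT − $297,000)(1 − 0.35) ÷ 740,000.
The (1 − t) factor cancels: (EBIT − 68,000) × 740,000 = (EBIT − 297,000) × 1,070,000.
EBIT × (1,070,000 − 740,000) = 297,000 × 1,070,000 − 68,000 × 740,000 = 267,470,000,000, so EBIT = 267,470,000,000 ÷ 330,000 = 810,515.15.

$810,515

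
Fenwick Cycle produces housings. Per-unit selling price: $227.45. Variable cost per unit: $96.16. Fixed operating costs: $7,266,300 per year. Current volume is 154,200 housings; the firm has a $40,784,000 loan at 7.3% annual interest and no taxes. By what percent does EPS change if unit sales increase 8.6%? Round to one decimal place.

Contribution at this volume is 154,200 × $131.29 = $20,244,918.00.
Subtracting fixed costs: EBIT = $20,244,918.00 − $7,266,300 = $12,978,618.00.
After interest of $2,977,232.00, pre-tax earnings = $10,001,386.00.
DCL = total CM / (EBIT − I) = $20,244,918.00 / $10,001,386.00 = 2.0242.
%ΔEPS = DCL × %ΔSales = 2.0242 × +8.6% = +17.4%.

+17.4%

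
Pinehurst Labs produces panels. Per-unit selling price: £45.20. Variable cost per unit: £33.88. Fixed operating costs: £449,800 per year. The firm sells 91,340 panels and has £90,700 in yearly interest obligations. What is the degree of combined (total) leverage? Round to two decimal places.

2.10

At 91,340 units, contribution = 91,340 × £11.32 = £1,033,968.80.
Subtracting fixed costs: EBIT = £1,033,968.80 − £449,800 = £584,168.80. Interest = £90,700.00.
DOL = £1,033,968.80 ÷ £584,168.80 = 1.7700; DFL = £584,168.80 ÷ £493,468.80 = 1.1838.
DCL = DOL × DFL = 1.7700 × 1.1838 = 2.0953.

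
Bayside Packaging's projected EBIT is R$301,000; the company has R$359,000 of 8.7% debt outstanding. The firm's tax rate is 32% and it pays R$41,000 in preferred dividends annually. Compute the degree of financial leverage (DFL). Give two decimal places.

Annual interest charges come to R$31,233.00.
Preferred dividends grossed up pre-tax: R$41,000 / (1 − 0.32) = R$60,294.12.
DFL = EBIT ÷ [EBIT − I − D_p/(1−t)] = R$301,000 ÷ [R$301,000 − R$31,233.00 − R$60,294.12] = R$301,000 ÷ R$209,472.88 = 1.4369.

1.44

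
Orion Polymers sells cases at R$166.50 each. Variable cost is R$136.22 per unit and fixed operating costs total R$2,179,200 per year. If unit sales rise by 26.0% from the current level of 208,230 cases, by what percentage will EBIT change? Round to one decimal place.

Contribution at this volume is 208,230 × R$30.28 = R$6,305,204.40.
EBIT = R$6,305,204.40 − R$2,179,200 = R$4,126,004.40.
So DOL = total CM / EBIT = R$6,305,204.40 / R$4,126,004.40 = 1.5282.
%ΔEBIT = DOL × %ΔSales = 1.5282 × +26.0% = +39.7%.

+39.7%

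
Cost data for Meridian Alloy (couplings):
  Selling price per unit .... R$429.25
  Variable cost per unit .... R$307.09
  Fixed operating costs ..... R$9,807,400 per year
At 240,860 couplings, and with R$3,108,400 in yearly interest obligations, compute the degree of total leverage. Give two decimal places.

Contribution at this volume is 240,860 × R$122.16 = R$29,423,457.60.
EBIT = R$29,423,457.60 − R$9,807,400 = R$19,616,057.60. Interest = R$3,108,400.00, so EBIT − I = R$16,507,657.60.
Degree of total leverage = total CM / (EBIT − interest) = R$29,423,457.60 / R$16,507,657.60 = 1.7824.

1.78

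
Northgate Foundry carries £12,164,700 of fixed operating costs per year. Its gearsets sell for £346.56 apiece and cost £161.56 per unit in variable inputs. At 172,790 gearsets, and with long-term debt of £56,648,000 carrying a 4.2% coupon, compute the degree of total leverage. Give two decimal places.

Total contribution margin = 172,790 × £185.00 = £31,966,150.00.
EBIT = £31,966,150.00 − £12,164,700 = £19,801,450.00. Interest = £2,379,216.00, so EBIT − I = £17,422,234.00.
Degree of total leverage = total CM / (EBIT − interest) = £31,966,150.00 / £17,422,234.00 = 1.8348.

1.83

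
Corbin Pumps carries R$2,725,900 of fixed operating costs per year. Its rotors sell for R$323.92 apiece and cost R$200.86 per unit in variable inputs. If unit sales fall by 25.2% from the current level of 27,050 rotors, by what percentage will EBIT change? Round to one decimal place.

-139.1%

Total contribution margin = 27,050 × R$123.06 = R$3,328,773.00.
Operating income = contribution − fixed costs = R$3,328,773.00 − R$2,725,900 = R$602,873.00.
Degree of operating leverage = R$3,328,773.00 / R$602,873.00 = 5.5215.
Operating income changes by 5.5215 × -25.2% = -139.1%.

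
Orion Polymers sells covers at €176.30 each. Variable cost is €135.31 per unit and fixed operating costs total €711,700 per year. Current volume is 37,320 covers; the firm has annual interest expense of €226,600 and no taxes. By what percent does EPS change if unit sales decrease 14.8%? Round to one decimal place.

Total contribution margin = 37,320 × €40.99 = €1,529,746.80.
Subtracting fixed costs: EBIT = €1,529,746.80 − €711,700 = €818,046.80.
Interest = €226,600.00, so EBIT − I = €591,446.80.
Degree of combined leverage = contribution ÷ (EBIT − I) = €1,529,746.80 ÷ €591,446.80 = 2.5864.
EPS therefore changes by 2.5864 × (-14.8%) = -38.3%.

-38.3%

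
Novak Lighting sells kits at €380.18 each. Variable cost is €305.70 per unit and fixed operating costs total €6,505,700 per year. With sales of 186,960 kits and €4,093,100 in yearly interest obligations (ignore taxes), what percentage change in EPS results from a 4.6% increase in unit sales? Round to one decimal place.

Total contribution margin = 186,960 × €74.48 = €13,924,780.80.
Operating income = contribution − fixed costs = €13,924,780.80 − €6,505,700 = €7,419,080.80.
After interest of €4,093,100.00, pre-tax earnings = €3,325,980.80.
Degree of combined leverage = contribution ÷ (EBIT − I) = €13,924,780.80 ÷ €3,325,980.80 = 4.1867.
%ΔEPS = DCL × %ΔSales = 4.1867 × +4.6% = +19.3%.

+19.3%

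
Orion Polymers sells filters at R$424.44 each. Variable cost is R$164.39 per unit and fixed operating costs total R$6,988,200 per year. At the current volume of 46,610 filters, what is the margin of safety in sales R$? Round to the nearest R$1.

R$8,377,374

Unit CM = price − variable cost = R$424.44 − R$164.39 = R$260.05. Break-even units = R$6,988,200 ÷ R$260.05 = 26,872.52; break-even revenue = 26,872.52 × R$424.44 = R$11,405,774.30.
Current sales = 46,610 × R$424.44 = R$19,783,148.40.
Margin of safety = R$19,783,148.40 − R$11,405,774.30 = R$8,377,374.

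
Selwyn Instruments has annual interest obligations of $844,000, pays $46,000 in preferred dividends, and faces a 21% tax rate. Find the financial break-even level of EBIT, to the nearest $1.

Grossing the preferred dividend up to pre-tax terms: $46,000 / (1 − 0.21) = $58,227.85.
EPS = 0 when EBIT covers interest plus the pre-tax preferred burden: $844,000 + $58,227.85 = $902,227.85.

$902,228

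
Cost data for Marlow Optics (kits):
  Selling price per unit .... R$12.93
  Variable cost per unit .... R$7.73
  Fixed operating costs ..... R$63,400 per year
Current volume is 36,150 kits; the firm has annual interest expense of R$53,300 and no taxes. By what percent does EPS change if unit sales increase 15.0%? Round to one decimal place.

+39.6%

Contribution at this volume is 36,150 × R$5.20 = R$187,980.00.
Operating income = contribution − fixed costs = R$187,980.00 − R$63,400 = R$124,580.00.
Interest = R$53,300.00, so EBIT − I = R$71,280.00.
Degree of combined leverage = contribution ÷ (EBIT − I) = R$187,980.00 ÷ R$71,280.00 = 2.6372.
%ΔEPS = DCL × %ΔSales = 2.6372 × +15.0% = +39.6%.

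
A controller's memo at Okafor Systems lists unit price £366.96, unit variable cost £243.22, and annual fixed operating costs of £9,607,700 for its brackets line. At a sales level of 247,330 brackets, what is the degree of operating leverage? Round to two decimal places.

At 247,330 units, contribution = 247,330 × £123.74 = £30,604,614.20.
EBIT = £30,604,614.20 − £9,607,700 = £20,996,914.20.
Degree of operating leverage = £30,604,614.20 / £20,996,914.20 = 1.4576.

1.46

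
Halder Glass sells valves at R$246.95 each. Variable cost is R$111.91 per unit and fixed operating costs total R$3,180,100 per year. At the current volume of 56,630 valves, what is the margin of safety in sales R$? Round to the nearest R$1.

R$8,169,274

Contribution margin per unit = R$246.95 − R$111.91 = R$135.04. Break-even units = R$3,180,100 ÷ R$135.04 = 23,549.32; break-even revenue = 23,549.32 × R$246.95 = R$5,815,504.26.
Current sales = 56,630 × R$246.95 = R$13,984,778.50.
Margin of safety = R$13,984,778.50 − R$5,815,504.26 = R$8,169,274.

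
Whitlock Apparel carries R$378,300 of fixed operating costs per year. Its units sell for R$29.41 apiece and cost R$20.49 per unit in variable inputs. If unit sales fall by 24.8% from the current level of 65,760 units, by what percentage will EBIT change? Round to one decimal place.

-69.8%

Total contribution margin = 65,760 × R$8.92 = R$586,579.20.
EBIT = R$586,579.20 − R$378,300 = R$208,279.20.
So DOL = total CM / EBIT = R$586,579.20 / R$208,279.20 = 2.8163.
So EBIT moves 2.8163 × (-24.8%) = -69.8%.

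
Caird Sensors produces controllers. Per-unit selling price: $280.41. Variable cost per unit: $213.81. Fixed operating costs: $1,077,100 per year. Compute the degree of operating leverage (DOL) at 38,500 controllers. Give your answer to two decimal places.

Contribution at this volume is 38,500 × $66.60 = $2,564,100.00.
Subtracting fixed costs: EBIT = $2,564,100.00 − $1,077,100 = $1,487,000.00.
DOL = contribution ÷ EBIT = $2,564,100.00 ÷ $1,487,000.00 = 1.7243.

1.72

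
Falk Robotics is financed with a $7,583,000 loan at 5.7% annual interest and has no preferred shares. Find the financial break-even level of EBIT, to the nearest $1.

$432,231

Annual interest = 5.7% × $7,583,000 = $432,231.00.
Without preferred stock the financial break-even is simply EBIT = interest = $432,231.00.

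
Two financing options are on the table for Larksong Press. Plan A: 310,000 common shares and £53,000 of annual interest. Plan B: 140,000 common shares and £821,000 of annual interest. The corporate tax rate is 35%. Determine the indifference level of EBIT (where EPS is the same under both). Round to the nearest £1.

£1,453,471

At indifference, (EBIT − 53,000)(1 − t)/310,000 = (EBIT − 821,000)(1 − t)/140,000.
The (1 − t) factor cancels: (EBIT − 53,000) × 140,000 = (EBIT − 821,000) × 310,000.
EBIT × (310,000 − 140,000) = 821,000 × 310,000 − 53,000 × 140,000 = 247,090,000,000, so EBIT = 247,090,000,000 ÷ 170,000 = 1,453,470.59.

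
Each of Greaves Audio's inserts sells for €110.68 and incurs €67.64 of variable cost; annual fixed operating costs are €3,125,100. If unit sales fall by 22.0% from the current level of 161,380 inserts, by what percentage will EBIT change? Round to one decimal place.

Contribution at this volume is 161,380 × €43.04 = €6,945,795.20.
Subtracting fixed costs: EBIT = €6,945,795.20 − €3,125,100 = €3,820,695.20.
DOL = contribution ÷ EBIT = €6,945,795.20 ÷ €3,820,695.20 = 1.8179.
Operating income changes by 1.8179 × -22.0% = -40.0%.

-40.0%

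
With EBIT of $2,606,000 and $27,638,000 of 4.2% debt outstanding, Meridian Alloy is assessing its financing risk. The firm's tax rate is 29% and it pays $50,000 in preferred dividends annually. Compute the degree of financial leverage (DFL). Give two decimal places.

Annual interest charges come to $1,160,796.00.
Pre-tax preferred-dividend burden = $50,000 ÷ (1 − 0.29) = $70,422.54.
DFL = EBIT ÷ [EBIT − I − D_p/(1−t)] = $2,606,000 ÷ [$2,606,000 − $1,160,796.00 − $70,422.54] = $2,606,000 ÷ $1,374,781.46 = 1.8956.

1.90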